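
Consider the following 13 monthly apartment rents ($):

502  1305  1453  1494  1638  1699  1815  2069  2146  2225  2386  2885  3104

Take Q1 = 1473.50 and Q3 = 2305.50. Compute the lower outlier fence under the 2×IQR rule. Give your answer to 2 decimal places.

IQR = Q3 − Q1 = 2305.50 − 1473.50 = 832.00.
Lower fence = Q1 − 2·IQR = 1473.50 − 1664.00 = -190.50.
Upper fence = Q3 + 2·IQR = 2305.50 + 1664.00 = 3969.50.

-190.50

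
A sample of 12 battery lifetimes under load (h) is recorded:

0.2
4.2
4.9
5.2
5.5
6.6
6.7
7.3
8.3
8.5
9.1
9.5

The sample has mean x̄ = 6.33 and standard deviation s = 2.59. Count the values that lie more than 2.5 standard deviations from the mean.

Cutoffs: x̄ ± 2.5s = [-0.145, 12.805].
Every value lies within the cutoffs.

0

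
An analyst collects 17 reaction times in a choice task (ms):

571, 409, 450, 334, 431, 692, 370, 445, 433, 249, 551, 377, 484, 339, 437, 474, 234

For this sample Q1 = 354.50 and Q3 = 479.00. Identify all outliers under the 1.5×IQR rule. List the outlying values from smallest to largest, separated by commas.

IQR = Q3 − Q1 = 479.00 − 354.50 = 124.50.
Lower fence = Q1 − 1.5·IQR = 354.50 − 186.75 = 167.75.
Upper fence = Q3 + 1.5·IQR = 479.00 + 186.75 = 665.75.
692 > 665.75 → outlier.
All remaining values lie within [167.75, 665.75].

692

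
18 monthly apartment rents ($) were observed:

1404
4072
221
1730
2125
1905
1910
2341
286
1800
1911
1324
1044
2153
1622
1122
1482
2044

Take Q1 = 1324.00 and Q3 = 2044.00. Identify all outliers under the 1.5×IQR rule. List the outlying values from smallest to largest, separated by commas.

IQR = Q3 − Q1 = 2044.00 − 1324.00 = 720.00.
Lower fence = Q1 − 1.5·IQR = 1324.00 − 1080.00 = 244.00.
Upper fence = Q3 + 1.5·IQR = 2044.00 + 1080.00 = 3124.00.
221 < 244.00 → outlier.
4072 > 3124.00 → outlier.
All remaining values lie within [244.00, 3124.00].

221, 4072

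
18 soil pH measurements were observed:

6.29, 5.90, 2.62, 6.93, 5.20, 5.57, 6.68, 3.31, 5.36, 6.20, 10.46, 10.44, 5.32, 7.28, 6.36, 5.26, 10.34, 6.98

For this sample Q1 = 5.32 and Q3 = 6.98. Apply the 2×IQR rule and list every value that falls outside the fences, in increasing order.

10.34, 10.44, 10.46

IQR = Q3 − Q1 = 6.98 − 5.32 = 1.66.
Lower fence = Q1 − 2·IQR = 5.32 − 3.32 = 2.00.
Upper fence = Q3 + 2·IQR = 6.98 + 3.32 = 10.30.
10.34 > 10.30 → outlier.
10.44 > 10.30 → outlier.
10.46 > 10.30 → outlier.
All remaining values lie within [2.00, 10.30].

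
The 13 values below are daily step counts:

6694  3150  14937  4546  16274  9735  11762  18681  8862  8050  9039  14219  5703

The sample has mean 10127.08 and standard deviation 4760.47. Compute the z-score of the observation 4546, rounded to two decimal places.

z = (4546 − 10127.08) / 4760.47 = -1.17.

-1.17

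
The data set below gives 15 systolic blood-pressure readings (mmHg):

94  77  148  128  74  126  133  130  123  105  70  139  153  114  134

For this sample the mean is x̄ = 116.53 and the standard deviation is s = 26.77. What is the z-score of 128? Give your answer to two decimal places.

z = (128 − 116.53) / 26.77 = 0.43.

0.43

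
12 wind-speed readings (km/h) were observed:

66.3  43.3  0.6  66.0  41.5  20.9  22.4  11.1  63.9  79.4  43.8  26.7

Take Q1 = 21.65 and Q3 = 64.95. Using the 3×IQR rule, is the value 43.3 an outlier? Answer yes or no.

IQR = Q3 − Q1 = 64.95 − 21.65 = 43.30.
Lower fence = Q1 − 3·IQR = 21.65 − 129.90 = -108.25.
Upper fence = Q3 + 3·IQR = 64.95 + 129.90 = 194.85.
43.3 lies within [-108.25, 194.85].

no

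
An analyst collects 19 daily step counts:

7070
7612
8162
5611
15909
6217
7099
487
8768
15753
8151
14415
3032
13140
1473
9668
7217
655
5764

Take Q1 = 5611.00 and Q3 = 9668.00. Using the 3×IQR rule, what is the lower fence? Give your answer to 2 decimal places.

-6560.00

IQR = Q3 − Q1 = 9668.00 − 5611.00 = 4057.00.
Lower fence = Q1 − 3·IQR = 5611.00 − 12171.00 = -6560.00.
Upper fence = Q3 + 3·IQR = 9668.00 + 12171.00 = 21839.00.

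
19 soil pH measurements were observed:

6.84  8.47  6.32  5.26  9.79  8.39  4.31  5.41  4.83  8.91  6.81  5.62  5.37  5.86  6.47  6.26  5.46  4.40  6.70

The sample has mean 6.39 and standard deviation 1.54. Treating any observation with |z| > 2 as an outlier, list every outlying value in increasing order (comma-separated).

Cutoffs at x̄ ± 2s: 6.39 ± 2·1.54 = [3.31, 9.47].
9.79: z = 2.21, |z| > 2 → outlier.
Every other value lies within [3.31, 9.47].

9.79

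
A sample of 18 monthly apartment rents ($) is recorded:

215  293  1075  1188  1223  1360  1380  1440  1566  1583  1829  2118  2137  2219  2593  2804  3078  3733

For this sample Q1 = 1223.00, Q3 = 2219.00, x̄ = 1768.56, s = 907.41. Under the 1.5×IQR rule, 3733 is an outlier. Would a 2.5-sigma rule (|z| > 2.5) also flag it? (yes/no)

z = (3733 − 1768.56) / 907.41 = 2.16.
|z| = 2.16 ≤ 2.5.

no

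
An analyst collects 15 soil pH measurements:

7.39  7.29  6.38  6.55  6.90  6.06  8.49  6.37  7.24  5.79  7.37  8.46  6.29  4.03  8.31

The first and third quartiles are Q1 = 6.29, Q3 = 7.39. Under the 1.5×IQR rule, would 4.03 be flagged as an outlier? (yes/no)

IQR = Q3 − Q1 = 7.39 − 6.29 = 1.10.
Lower fence = Q1 − 1.5·IQR = 6.29 − 1.65 = 4.64.
Upper fence = Q3 + 1.5·IQR = 7.39 + 1.65 = 9.04.
4.03 lies below the lower fence.

yes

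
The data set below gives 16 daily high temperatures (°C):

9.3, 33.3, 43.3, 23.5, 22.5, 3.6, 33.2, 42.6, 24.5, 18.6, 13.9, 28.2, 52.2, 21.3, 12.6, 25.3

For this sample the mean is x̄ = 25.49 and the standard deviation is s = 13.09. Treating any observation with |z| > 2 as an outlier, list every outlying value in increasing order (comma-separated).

Cutoffs at x̄ ± 2s: 25.49 ± 2·13.09 = [-0.69, 51.67].
52.2: z = 2.04, |z| > 2 → outlier.
Every other value lies within [-0.69, 51.67].

52.2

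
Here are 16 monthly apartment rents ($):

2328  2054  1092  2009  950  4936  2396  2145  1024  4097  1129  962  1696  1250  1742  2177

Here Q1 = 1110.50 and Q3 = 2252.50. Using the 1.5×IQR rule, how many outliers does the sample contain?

2

IQR = 1142.00; fences at 1110.50 − 1713.00 = -602.50 and 2252.50 + 1713.00 = 3965.50.
Outside the cutoffs: 4097, 4936.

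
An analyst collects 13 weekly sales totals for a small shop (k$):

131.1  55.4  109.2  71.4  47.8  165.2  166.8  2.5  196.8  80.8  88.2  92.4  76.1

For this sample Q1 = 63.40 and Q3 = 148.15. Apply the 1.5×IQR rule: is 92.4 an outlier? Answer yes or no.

IQR = Q3 − Q1 = 148.15 − 63.40 = 84.75.
Lower fence = Q1 − 1.5·IQR = 63.40 − 127.125 = -63.725.
Upper fence = Q3 + 1.5·IQR = 148.15 + 127.125 = 275.275.
92.4 lies within [-63.725, 275.275].

no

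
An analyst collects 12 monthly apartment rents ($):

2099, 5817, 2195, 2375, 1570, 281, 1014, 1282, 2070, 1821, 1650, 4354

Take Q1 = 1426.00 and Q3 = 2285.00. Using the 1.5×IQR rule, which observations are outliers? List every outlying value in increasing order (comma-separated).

IQR = Q3 − Q1 = 2285.00 − 1426.00 = 859.00.
Lower fence = Q1 − 1.5·IQR = 1426.00 − 1288.50 = 137.50.
Upper fence = Q3 + 1.5·IQR = 2285.00 + 1288.50 = 3573.50.
4354 > 3573.50 → outlier.
5817 > 3573.50 → outlier.
All remaining values lie within [137.50, 3573.50].

4354, 5817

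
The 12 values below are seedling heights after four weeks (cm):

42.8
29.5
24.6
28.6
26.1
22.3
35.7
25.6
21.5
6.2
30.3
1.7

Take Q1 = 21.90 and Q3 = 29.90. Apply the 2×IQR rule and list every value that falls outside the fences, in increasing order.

IQR = Q3 − Q1 = 29.90 − 21.90 = 8.00.
Lower fence = Q1 − 2·IQR = 21.90 − 16.00 = 5.90.
Upper fence = Q3 + 2·IQR = 29.90 + 16.00 = 45.90.
1.7 < 5.90 → outlier.
All remaining values lie within [5.90, 45.90].

1.7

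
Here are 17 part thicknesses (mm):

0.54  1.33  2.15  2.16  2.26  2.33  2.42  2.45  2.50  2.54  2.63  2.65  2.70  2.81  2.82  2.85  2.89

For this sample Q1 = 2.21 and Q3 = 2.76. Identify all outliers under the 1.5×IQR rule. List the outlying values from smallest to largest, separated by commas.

IQR = Q3 − Q1 = 2.76 − 2.21 = 0.55.
Lower fence = Q1 − 1.5·IQR = 2.21 − 0.825 = 1.385.
Upper fence = Q3 + 1.5·IQR = 2.76 + 0.825 = 3.585.
0.54 < 1.385 → outlier.
1.33 < 1.385 → outlier.
All remaining values lie within [1.385, 3.585].

0.54, 1.33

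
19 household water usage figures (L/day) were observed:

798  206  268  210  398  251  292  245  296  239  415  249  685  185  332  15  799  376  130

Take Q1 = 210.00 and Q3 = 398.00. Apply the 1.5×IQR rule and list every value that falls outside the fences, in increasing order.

685, 798, 799

IQR = Q3 − Q1 = 398.00 − 210.00 = 188.00.
Lower fence = Q1 − 1.5·IQR = 210.00 − 282.00 = -72.00.
Upper fence = Q3 + 1.5·IQR = 398.00 + 282.00 = 680.00.
685 > 680.00 → outlier.
798 > 680.00 → outlier.
799 > 680.00 → outlier.
All remaining values lie within [-72.00, 680.00].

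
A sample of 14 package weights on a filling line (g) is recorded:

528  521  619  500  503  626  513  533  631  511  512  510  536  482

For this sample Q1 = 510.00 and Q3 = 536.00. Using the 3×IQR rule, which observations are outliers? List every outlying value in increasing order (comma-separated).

619, 626, 631

IQR = Q3 − Q1 = 536.00 − 510.00 = 26.00.
Lower fence = Q1 − 3·IQR = 510.00 − 78.00 = 432.00.
Upper fence = Q3 + 3·IQR = 536.00 + 78.00 = 614.00.
619 > 614.00 → outlier.
626 > 614.00 → outlier.
631 > 614.00 → outlier.
All remaining values lie within [432.00, 614.00].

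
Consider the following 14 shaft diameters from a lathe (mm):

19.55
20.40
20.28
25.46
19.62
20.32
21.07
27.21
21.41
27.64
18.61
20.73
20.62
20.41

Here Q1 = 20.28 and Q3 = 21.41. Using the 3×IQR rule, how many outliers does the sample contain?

3

IQR = 1.13; fences at 20.28 − 3.39 = 16.89 and 21.41 + 3.39 = 24.80.
Outside the cutoffs: 25.46, 27.21, 27.64.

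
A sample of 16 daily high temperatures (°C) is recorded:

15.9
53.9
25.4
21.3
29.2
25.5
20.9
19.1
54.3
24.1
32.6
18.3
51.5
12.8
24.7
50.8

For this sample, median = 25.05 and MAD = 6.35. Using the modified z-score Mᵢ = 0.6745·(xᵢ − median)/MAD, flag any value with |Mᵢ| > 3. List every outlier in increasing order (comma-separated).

53.9, 54.3

|Mᵢ| > 3 ⇔ |xᵢ − 25.05| > 3·6.35/0.6745 = 28.24.
So outliers lie outside [-3.19, 53.29].
53.9: M = 3.06 → outlier.
54.3: M = 3.11 → outlier.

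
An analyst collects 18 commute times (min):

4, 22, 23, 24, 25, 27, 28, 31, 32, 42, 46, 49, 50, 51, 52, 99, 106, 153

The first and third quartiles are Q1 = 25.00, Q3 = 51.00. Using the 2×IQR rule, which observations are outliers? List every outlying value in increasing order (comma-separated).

106, 153

IQR = Q3 − Q1 = 51.00 − 25.00 = 26.00.
Lower fence = Q1 − 2·IQR = 25.00 − 52.00 = -27.00.
Upper fence = Q3 + 2·IQR = 51.00 + 52.00 = 103.00.
106 > 103.00 → outlier.
153 > 103.00 → outlier.
All remaining values lie within [-27.00, 103.00].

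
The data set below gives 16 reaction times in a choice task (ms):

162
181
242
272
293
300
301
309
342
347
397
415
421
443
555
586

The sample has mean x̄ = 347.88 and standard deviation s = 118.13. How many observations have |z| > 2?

1

Cutoffs: x̄ ± 2s = [111.62, 584.14].
Outside the cutoffs: 586.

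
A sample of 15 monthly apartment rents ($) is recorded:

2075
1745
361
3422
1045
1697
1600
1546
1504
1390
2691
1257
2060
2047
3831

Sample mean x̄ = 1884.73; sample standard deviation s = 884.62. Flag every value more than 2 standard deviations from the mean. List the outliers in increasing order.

Cutoffs at x̄ ± 2s: 1884.73 ± 2·884.62 = [115.49, 3653.97].
3831: z = 2.20, |z| > 2 → outlier.
Every other value lies within [115.49, 3653.97].

3831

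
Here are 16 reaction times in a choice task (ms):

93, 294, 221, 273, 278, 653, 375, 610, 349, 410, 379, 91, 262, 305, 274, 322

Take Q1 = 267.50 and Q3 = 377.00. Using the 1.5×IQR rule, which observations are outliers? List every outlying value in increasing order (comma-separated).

IQR = Q3 − Q1 = 377.00 − 267.50 = 109.50.
Lower fence = Q1 − 1.5·IQR = 267.50 − 164.25 = 103.25.
Upper fence = Q3 + 1.5·IQR = 377.00 + 164.25 = 541.25.
91 < 103.25 → outlier.
93 < 103.25 → outlier.
610 > 541.25 → outlier.
653 > 541.25 → outlier.
All remaining values lie within [103.25, 541.25].

91, 93, 610, 653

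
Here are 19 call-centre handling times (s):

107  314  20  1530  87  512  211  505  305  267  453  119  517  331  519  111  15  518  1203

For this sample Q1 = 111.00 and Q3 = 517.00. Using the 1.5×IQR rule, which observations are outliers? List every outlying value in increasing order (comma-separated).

IQR = Q3 − Q1 = 517.00 − 111.00 = 406.00.
Lower fence = Q1 − 1.5·IQR = 111.00 − 609.00 = -498.00.
Upper fence = Q3 + 1.5·IQR = 517.00 + 609.00 = 1126.00.
1203 > 1126.00 → outlier.
1530 > 1126.00 → outlier.
All remaining values lie within [-498.00, 1126.00].

1203, 1530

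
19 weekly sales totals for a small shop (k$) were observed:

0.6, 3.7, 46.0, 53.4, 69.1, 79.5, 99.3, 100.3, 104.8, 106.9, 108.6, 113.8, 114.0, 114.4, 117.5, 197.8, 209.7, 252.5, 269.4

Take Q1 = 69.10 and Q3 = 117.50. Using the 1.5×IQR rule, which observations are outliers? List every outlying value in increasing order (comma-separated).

197.8, 209.7, 252.5, 269.4

IQR = Q3 − Q1 = 117.50 − 69.10 = 48.40.
Lower fence = Q1 − 1.5·IQR = 69.10 − 72.60 = -3.50.
Upper fence = Q3 + 1.5·IQR = 117.50 + 72.60 = 190.10.
197.8 > 190.10 → outlier.
209.7 > 190.10 → outlier.
252.5 > 190.10 → outlier.
269.4 > 190.10 → outlier.
All remaining values lie within [-3.50, 190.10].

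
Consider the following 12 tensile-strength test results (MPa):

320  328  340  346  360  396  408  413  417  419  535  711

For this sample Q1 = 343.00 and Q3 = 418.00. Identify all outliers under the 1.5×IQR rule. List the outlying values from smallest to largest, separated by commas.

535, 711

IQR = Q3 − Q1 = 418.00 − 343.00 = 75.00.
Lower fence = Q1 − 1.5·IQR = 343.00 − 112.50 = 230.50.
Upper fence = Q3 + 1.5·IQR = 418.00 + 112.50 = 530.50.
535 > 530.50 → outlier.
711 > 530.50 → outlier.
All remaining values lie within [230.50, 530.50].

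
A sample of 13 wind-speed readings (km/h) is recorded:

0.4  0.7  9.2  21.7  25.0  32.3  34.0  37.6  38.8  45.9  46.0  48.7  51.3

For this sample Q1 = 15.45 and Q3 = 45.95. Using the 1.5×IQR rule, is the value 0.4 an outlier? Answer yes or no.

no

IQR = Q3 − Q1 = 45.95 − 15.45 = 30.50.
Lower fence = Q1 − 1.5·IQR = 15.45 − 45.75 = -30.30.
Upper fence = Q3 + 1.5·IQR = 45.95 + 45.75 = 91.70.
0.4 lies within [-30.30, 91.70].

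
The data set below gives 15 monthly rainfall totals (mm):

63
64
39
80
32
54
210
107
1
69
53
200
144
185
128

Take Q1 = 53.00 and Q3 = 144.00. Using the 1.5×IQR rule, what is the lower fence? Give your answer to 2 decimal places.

-83.50

IQR = Q3 − Q1 = 144.00 − 53.00 = 91.00.
Lower fence = Q1 − 1.5·IQR = 53.00 − 136.50 = -83.50.
Upper fence = Q3 + 1.5·IQR = 144.00 + 136.50 = 280.50.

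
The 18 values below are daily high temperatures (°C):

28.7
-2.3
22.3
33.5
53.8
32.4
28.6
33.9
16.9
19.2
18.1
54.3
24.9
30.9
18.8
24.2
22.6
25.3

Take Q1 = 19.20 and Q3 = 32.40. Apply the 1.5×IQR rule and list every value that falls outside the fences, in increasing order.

-2.3, 53.8, 54.3

IQR = Q3 − Q1 = 32.40 − 19.20 = 13.20.
Lower fence = Q1 − 1.5·IQR = 19.20 − 19.80 = -0.60.
Upper fence = Q3 + 1.5·IQR = 32.40 + 19.80 = 52.20.
-2.3 < -0.60 → outlier.
53.8 > 52.20 → outlier.
54.3 > 52.20 → outlier.
All remaining values lie within [-0.60, 52.20].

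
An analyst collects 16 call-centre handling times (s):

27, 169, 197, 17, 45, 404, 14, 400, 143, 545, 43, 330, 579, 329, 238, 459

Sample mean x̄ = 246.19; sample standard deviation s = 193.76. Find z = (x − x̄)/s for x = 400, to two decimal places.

0.79

z = (400 − 246.19) / 193.76 = 0.79.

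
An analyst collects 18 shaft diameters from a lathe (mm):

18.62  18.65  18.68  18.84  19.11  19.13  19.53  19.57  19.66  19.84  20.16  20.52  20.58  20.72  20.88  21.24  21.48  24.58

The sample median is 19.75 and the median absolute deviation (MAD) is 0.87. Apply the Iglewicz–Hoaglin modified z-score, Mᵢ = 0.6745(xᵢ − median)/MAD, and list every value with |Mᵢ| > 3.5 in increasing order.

|Mᵢ| > 3.5 ⇔ |xᵢ − 19.75| > 3.5·0.87/0.6745 = 4.51.
So outliers lie outside [15.24, 24.26].
24.58: M = 3.74 → outlier.

24.58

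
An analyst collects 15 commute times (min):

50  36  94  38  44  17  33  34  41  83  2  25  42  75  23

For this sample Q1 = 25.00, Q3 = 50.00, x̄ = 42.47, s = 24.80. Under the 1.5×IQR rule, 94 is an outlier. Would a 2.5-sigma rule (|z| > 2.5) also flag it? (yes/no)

no

z = (94 − 42.47) / 24.80 = 2.08.
|z| = 2.08 ≤ 2.5.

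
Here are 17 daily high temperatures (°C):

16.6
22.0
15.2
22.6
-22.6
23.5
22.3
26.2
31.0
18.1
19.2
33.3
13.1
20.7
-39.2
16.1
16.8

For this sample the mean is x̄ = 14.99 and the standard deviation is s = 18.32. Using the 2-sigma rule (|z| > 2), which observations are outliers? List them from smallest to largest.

Cutoffs at x̄ ± 2s: 14.99 ± 2·18.32 = [-21.65, 51.63].
-39.2: z = -2.96, |z| > 2 → outlier.
-22.6: z = -2.05, |z| > 2 → outlier.
Every other value lies within [-21.65, 51.63].

-39.2, -22.6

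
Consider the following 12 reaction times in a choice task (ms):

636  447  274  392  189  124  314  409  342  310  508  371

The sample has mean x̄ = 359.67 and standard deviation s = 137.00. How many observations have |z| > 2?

1

Cutoffs: x̄ ± 2s = [85.67, 633.67].
Outside the cutoffs: 636.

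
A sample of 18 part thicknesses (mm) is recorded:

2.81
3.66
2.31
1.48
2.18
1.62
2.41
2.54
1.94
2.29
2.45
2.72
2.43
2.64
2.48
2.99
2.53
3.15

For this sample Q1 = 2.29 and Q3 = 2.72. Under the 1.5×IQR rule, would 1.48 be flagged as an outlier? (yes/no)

yes

IQR = Q3 − Q1 = 2.72 − 2.29 = 0.43.
Lower fence = Q1 − 1.5·IQR = 2.29 − 0.645 = 1.645.
Upper fence = Q3 + 1.5·IQR = 2.72 + 0.645 = 3.365.
1.48 lies below the lower fence.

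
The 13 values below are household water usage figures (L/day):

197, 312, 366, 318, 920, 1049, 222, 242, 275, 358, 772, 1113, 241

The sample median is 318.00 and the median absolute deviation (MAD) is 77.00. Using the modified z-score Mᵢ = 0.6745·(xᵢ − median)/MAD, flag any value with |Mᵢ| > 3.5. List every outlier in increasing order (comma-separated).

772, 920, 1049, 1113

|Mᵢ| > 3.5 ⇔ |xᵢ − 318.00| > 3.5·77.00/0.6745 = 399.56.
So outliers lie outside [-81.56, 717.56].
772: M = 3.98 → outlier.
920: M = 5.27 → outlier.
1049: M = 6.40 → outlier.
1113: M = 6.96 → outlier.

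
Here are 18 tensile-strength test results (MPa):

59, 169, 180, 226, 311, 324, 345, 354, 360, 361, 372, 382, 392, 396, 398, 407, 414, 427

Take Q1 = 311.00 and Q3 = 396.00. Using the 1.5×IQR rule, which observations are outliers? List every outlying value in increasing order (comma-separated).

59, 169, 180

IQR = Q3 − Q1 = 396.00 − 311.00 = 85.00.
Lower fence = Q1 − 1.5·IQR = 311.00 − 127.50 = 183.50.
Upper fence = Q3 + 1.5·IQR = 396.00 + 127.50 = 523.50.
59 < 183.50 → outlier.
169 < 183.50 → outlier.
180 < 183.50 → outlier.
All remaining values lie within [183.50, 523.50].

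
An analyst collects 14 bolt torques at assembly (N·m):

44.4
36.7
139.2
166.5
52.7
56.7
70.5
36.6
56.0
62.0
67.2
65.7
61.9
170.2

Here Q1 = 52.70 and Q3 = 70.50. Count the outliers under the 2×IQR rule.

3

IQR = 17.80; fences at 52.70 − 35.60 = 17.10 and 70.50 + 35.60 = 106.10.
Outside the cutoffs: 139.2, 166.5, 170.2.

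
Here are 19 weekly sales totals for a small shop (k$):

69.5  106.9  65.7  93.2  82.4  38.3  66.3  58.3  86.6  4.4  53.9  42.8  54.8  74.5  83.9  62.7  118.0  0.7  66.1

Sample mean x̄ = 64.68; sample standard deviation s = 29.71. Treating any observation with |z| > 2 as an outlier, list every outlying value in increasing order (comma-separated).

0.7, 4.4

Cutoffs at x̄ ± 2s: 64.68 ± 2·29.71 = [5.26, 124.10].
0.7: z = -2.15, |z| > 2 → outlier.
4.4: z = -2.03, |z| > 2 → outlier.
Every other value lies within [5.26, 124.10].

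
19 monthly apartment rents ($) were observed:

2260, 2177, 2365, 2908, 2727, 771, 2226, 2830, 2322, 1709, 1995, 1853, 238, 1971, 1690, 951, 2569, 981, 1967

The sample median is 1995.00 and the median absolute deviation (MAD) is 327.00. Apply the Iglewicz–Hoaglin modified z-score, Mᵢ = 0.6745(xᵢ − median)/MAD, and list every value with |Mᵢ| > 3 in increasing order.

238

|Mᵢ| > 3 ⇔ |xᵢ − 1995.00| > 3·327.00/0.6745 = 1454.41.
So outliers lie outside [540.59, 3449.41].
238: M = -3.62 → outlier.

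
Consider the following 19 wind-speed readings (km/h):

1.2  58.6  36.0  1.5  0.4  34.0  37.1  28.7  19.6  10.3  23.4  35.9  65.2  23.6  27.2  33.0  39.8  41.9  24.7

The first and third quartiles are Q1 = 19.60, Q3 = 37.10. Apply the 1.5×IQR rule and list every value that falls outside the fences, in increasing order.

65.2

IQR = Q3 − Q1 = 37.10 − 19.60 = 17.50.
Lower fence = Q1 − 1.5·IQR = 19.60 − 26.25 = -6.65.
Upper fence = Q3 + 1.5·IQR = 37.10 + 26.25 = 63.35.
65.2 > 63.35 → outlier.
All remaining values lie within [-6.65, 63.35].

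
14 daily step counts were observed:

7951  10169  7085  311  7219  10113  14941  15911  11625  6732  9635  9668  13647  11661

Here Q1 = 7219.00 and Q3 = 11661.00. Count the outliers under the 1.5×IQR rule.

1

IQR = 4442.00; fences at 7219.00 − 6663.00 = 556.00 and 11661.00 + 6663.00 = 18324.00.
Outside the cutoffs: 311.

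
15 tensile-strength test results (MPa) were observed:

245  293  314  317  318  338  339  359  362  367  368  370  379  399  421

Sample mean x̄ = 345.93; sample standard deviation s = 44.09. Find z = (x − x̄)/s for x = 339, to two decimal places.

z = (339 − 345.93) / 44.09 = -0.16.

-0.16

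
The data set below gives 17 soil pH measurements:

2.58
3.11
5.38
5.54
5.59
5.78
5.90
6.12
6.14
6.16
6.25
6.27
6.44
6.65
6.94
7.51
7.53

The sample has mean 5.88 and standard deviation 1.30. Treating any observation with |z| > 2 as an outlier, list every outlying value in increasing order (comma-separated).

Cutoffs at x̄ ± 2s: 5.88 ± 2·1.30 = [3.28, 8.48].
2.58: z = -2.54, |z| > 2 → outlier.
3.11: z = -2.13, |z| > 2 → outlier.
Every other value lies within [3.28, 8.48].

2.58, 3.11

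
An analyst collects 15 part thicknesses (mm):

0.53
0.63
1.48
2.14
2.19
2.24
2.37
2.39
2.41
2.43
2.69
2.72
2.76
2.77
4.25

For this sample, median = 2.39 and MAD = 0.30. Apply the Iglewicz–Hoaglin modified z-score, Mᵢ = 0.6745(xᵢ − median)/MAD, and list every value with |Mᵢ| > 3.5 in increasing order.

0.53, 0.63, 4.25

|Mᵢ| > 3.5 ⇔ |xᵢ − 2.39| > 3.5·0.30/0.6745 = 1.56.
So outliers lie outside [0.83, 3.95].
0.53: M = -4.18 → outlier.
0.63: M = -3.96 → outlier.
4.25: M = 4.18 → outlier.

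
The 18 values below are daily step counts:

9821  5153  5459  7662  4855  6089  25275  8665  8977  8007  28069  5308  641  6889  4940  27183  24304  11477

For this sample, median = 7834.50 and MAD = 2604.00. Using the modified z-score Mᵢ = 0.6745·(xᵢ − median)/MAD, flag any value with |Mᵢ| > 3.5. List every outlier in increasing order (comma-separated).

24304, 25275, 27183, 28069

|Mᵢ| > 3.5 ⇔ |xᵢ − 7834.50| > 3.5·2604.00/0.6745 = 13512.23.
So outliers lie outside [-5677.73, 21346.73].
24304: M = 4.27 → outlier.
25275: M = 4.52 → outlier.
27183: M = 5.01 → outlier.
28069: M = 5.24 → outlier.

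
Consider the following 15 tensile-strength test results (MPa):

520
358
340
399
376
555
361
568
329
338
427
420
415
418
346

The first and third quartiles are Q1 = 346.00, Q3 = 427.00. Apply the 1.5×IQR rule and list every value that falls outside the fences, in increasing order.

IQR = Q3 − Q1 = 427.00 − 346.00 = 81.00.
Lower fence = Q1 − 1.5·IQR = 346.00 − 121.50 = 224.50.
Upper fence = Q3 + 1.5·IQR = 427.00 + 121.50 = 548.50.
555 > 548.50 → outlier.
568 > 548.50 → outlier.
All remaining values lie within [224.50, 548.50].

555, 568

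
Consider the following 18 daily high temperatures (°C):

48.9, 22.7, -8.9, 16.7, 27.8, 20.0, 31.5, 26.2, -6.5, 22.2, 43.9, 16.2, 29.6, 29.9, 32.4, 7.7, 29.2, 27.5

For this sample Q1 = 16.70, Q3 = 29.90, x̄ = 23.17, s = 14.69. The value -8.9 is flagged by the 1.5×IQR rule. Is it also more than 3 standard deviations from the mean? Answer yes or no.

z = (-8.9 − 23.17) / 14.69 = -2.18.
|z| = 2.18 ≤ 3.

no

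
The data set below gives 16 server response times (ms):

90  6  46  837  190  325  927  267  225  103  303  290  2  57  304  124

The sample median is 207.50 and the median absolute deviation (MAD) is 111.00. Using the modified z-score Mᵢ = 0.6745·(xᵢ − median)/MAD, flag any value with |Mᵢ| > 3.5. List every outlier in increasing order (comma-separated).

837, 927

|Mᵢ| > 3.5 ⇔ |xᵢ − 207.50| > 3.5·111.00/0.6745 = 575.98.
So outliers lie outside [-368.48, 783.48].
837: M = 3.83 → outlier.
927: M = 4.37 → outlier.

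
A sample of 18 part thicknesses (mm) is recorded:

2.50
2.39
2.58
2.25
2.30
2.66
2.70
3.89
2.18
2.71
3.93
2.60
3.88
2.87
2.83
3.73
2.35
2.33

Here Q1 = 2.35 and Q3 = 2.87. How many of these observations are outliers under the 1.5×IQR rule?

IQR = 0.52; fences at 2.35 − 0.78 = 1.57 and 2.87 + 0.78 = 3.65.
Outside the cutoffs: 3.73, 3.88, 3.89, 3.93.

4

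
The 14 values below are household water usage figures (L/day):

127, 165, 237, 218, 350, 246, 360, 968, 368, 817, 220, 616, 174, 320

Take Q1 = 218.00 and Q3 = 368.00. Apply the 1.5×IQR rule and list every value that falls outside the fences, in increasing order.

616, 817, 968

IQR = Q3 − Q1 = 368.00 − 218.00 = 150.00.
Lower fence = Q1 − 1.5·IQR = 218.00 − 225.00 = -7.00.
Upper fence = Q3 + 1.5·IQR = 368.00 + 225.00 = 593.00.
616 > 593.00 → outlier.
817 > 593.00 → outlier.
968 > 593.00 → outlier.
All remaining values lie within [-7.00, 593.00].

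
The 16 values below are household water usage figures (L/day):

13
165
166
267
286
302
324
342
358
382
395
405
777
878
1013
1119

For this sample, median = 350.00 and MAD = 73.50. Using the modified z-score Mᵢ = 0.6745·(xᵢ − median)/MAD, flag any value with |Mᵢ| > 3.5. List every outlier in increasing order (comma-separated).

|Mᵢ| > 3.5 ⇔ |xᵢ − 350.00| > 3.5·73.50/0.6745 = 381.39.
So outliers lie outside [-31.39, 731.39].
777: M = 3.92 → outlier.
878: M = 4.85 → outlier.
1013: M = 6.08 → outlier.
1119: M = 7.06 → outlier.

777, 878, 1013, 1119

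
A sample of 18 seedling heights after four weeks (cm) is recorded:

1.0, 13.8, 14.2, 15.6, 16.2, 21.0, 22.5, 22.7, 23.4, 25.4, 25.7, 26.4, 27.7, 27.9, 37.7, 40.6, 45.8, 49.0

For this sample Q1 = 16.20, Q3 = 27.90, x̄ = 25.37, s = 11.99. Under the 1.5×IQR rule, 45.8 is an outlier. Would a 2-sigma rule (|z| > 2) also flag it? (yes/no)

z = (45.8 − 25.37) / 11.99 = 1.70.
|z| = 1.70 ≤ 2.

no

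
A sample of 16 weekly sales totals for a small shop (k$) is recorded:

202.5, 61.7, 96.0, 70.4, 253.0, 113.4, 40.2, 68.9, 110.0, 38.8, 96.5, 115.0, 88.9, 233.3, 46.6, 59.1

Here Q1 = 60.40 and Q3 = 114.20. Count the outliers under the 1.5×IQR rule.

3

IQR = 53.80; fences at 60.40 − 80.70 = -20.30 and 114.20 + 80.70 = 194.90.
Outside the cutoffs: 202.5, 233.3, 253.0.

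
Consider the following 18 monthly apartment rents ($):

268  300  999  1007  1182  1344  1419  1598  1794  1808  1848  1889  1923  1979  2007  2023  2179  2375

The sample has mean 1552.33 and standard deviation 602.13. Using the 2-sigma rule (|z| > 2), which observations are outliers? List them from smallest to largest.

268, 300

Cutoffs at x̄ ± 2s: 1552.33 ± 2·602.13 = [348.07, 2756.59].
268: z = -2.13, |z| > 2 → outlier.
300: z = -2.08, |z| > 2 → outlier.
Every other value lies within [348.07, 2756.59].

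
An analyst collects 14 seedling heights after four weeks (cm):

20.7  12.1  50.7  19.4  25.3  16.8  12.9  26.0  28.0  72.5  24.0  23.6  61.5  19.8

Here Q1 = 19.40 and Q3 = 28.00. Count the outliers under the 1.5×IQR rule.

IQR = 8.60; fences at 19.40 − 12.90 = 6.50 and 28.00 + 12.90 = 40.90.
Outside the cutoffs: 50.7, 61.5, 72.5.

3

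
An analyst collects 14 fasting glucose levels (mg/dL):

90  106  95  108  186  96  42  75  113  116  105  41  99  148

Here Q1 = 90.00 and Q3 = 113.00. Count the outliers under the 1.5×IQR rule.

IQR = 23.00; fences at 90.00 − 34.50 = 55.50 and 113.00 + 34.50 = 147.50.
Outside the cutoffs: 41, 42, 148, 186.

4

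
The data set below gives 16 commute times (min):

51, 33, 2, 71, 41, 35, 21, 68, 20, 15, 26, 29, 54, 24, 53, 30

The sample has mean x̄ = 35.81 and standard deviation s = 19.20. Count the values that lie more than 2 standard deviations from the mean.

0

Cutoffs: x̄ ± 2s = [-2.59, 74.21].
Every value lies within the cutoffs.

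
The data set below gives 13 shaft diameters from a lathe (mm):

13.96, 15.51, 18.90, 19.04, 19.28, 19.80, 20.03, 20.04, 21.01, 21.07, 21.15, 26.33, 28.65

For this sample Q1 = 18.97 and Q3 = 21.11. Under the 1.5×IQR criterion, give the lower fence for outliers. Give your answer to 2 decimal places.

15.76

IQR = Q3 − Q1 = 21.11 − 18.97 = 2.14.
Lower fence = Q1 − 1.5·IQR = 18.97 − 3.21 = 15.76.
Upper fence = Q3 + 1.5·IQR = 21.11 + 3.21 = 24.32.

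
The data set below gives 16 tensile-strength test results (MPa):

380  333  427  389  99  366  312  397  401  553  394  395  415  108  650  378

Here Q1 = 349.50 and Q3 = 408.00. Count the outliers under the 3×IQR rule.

3

IQR = 58.50; fences at 349.50 − 175.50 = 174.00 and 408.00 + 175.50 = 583.50.
Outside the cutoffs: 99, 108, 650.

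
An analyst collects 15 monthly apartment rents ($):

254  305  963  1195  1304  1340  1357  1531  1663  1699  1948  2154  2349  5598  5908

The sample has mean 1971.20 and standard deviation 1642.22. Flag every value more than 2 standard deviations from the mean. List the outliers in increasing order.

Cutoffs at x̄ ± 2s: 1971.20 ± 2·1642.22 = [-1313.24, 5255.64].
5598: z = 2.21, |z| > 2 → outlier.
5908: z = 2.40, |z| > 2 → outlier.
Every other value lies within [-1313.24, 5255.64].

5598, 5908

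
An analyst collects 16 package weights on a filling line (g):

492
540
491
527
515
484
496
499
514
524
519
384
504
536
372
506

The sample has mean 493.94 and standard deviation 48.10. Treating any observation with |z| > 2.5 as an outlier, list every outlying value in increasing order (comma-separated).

Cutoffs at x̄ ± 2.5s: 493.94 ± 2.5·48.10 = [373.69, 614.19].
372: z = -2.54, |z| > 2.5 → outlier.
Every other value lies within [373.69, 614.19].

372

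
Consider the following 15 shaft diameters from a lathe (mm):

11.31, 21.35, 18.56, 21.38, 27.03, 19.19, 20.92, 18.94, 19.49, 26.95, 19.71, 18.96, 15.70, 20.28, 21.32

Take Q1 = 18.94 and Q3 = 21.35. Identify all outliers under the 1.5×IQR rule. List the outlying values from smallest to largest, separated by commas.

11.31, 26.95, 27.03

IQR = Q3 − Q1 = 21.35 − 18.94 = 2.41.
Lower fence = Q1 − 1.5·IQR = 18.94 − 3.615 = 15.325.
Upper fence = Q3 + 1.5·IQR = 21.35 + 3.615 = 24.965.
11.31 < 15.325 → outlier.
26.95 > 24.965 → outlier.
27.03 > 24.965 → outlier.
All remaining values lie within [15.325, 24.965].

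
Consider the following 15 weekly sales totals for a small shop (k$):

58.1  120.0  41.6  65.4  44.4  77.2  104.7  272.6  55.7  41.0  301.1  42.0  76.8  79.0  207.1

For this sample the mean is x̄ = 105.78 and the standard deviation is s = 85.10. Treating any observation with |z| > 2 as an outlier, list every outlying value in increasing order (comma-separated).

Cutoffs at x̄ ± 2s: 105.78 ± 2·85.10 = [-64.42, 275.98].
301.1: z = 2.30, |z| > 2 → outlier.
Every other value lies within [-64.42, 275.98].

301.1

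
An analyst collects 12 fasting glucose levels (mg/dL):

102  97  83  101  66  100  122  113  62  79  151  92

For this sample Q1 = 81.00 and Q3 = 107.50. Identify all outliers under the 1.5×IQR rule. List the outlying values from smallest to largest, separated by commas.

151

IQR = Q3 − Q1 = 107.50 − 81.00 = 26.50.
Lower fence = Q1 − 1.5·IQR = 81.00 − 39.75 = 41.25.
Upper fence = Q3 + 1.5·IQR = 107.50 + 39.75 = 147.25.
151 > 147.25 → outlier.
All remaining values lie within [41.25, 147.25].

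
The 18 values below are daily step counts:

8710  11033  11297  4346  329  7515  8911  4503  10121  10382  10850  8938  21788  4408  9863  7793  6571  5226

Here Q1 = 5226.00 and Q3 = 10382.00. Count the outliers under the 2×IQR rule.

IQR = 5156.00; fences at 5226.00 − 10312.00 = -5086.00 and 10382.00 + 10312.00 = 20694.00.
Outside the cutoffs: 21788.

1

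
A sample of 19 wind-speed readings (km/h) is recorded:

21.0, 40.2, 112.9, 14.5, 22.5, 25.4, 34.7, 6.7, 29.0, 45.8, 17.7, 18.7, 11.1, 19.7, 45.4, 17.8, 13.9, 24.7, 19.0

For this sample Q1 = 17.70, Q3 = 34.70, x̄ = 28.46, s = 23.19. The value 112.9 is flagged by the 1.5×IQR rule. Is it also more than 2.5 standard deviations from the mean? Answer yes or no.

yes

z = (112.9 − 28.46) / 23.19 = 3.64.
|z| = 3.64 > 2.5.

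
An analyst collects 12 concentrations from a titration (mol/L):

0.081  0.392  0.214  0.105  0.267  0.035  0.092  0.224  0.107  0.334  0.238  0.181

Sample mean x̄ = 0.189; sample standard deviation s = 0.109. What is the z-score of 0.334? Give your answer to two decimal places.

1.33

z = (0.334 − 0.189) / 0.109 = 1.33.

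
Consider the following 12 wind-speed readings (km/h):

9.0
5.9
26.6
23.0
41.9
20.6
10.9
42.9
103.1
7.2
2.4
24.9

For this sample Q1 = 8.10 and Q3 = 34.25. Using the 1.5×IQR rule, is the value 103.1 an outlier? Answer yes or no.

IQR = Q3 − Q1 = 34.25 − 8.10 = 26.15.
Lower fence = Q1 − 1.5·IQR = 8.10 − 39.225 = -31.125.
Upper fence = Q3 + 1.5·IQR = 34.25 + 39.225 = 73.475.
103.1 lies above the upper fence.

yes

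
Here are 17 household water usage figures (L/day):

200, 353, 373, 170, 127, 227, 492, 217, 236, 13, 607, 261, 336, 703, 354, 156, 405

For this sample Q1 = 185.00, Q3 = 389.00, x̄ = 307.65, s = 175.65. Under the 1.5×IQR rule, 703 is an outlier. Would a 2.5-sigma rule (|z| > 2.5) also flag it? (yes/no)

no

z = (703 − 307.65) / 175.65 = 2.25.
|z| = 2.25 ≤ 2.5.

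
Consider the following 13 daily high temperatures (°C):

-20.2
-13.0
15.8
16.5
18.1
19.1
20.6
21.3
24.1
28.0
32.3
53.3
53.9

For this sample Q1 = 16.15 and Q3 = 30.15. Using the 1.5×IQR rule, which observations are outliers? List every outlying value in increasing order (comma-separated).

-20.2, -13.0, 53.3, 53.9

IQR = Q3 − Q1 = 30.15 − 16.15 = 14.00.
Lower fence = Q1 − 1.5·IQR = 16.15 − 21.00 = -4.85.
Upper fence = Q3 + 1.5·IQR = 30.15 + 21.00 = 51.15.
-20.2 < -4.85 → outlier.
-13.0 < -4.85 → outlier.
53.3 > 51.15 → outlier.
53.9 > 51.15 → outlier.
All remaining values lie within [-4.85, 51.15].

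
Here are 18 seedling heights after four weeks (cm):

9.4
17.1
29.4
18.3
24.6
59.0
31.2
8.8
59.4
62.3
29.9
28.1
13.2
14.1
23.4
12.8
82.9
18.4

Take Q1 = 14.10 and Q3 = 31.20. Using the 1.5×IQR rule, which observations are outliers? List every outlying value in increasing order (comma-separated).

59.0, 59.4, 62.3, 82.9

IQR = Q3 − Q1 = 31.20 − 14.10 = 17.10.
Lower fence = Q1 − 1.5·IQR = 14.10 − 25.65 = -11.55.
Upper fence = Q3 + 1.5·IQR = 31.20 + 25.65 = 56.85.
59.0 > 56.85 → outlier.
59.4 > 56.85 → outlier.
62.3 > 56.85 → outlier.
82.9 > 56.85 → outlier.
All remaining values lie within [-11.55, 56.85].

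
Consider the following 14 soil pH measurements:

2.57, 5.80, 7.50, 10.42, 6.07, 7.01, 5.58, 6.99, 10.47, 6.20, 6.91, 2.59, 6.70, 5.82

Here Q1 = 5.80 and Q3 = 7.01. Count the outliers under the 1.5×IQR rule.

4

IQR = 1.21; fences at 5.80 − 1.815 = 3.985 and 7.01 + 1.815 = 8.825.
Outside the cutoffs: 2.57, 2.59, 10.42, 10.47.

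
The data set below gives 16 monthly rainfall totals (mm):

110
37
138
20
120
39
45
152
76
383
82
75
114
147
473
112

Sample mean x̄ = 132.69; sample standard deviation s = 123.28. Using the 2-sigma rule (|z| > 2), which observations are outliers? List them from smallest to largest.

383, 473

Cutoffs at x̄ ± 2s: 132.69 ± 2·123.28 = [-113.87, 379.25].
383: z = 2.03, |z| > 2 → outlier.
473: z = 2.76, |z| > 2 → outlier.
Every other value lies within [-113.87, 379.25].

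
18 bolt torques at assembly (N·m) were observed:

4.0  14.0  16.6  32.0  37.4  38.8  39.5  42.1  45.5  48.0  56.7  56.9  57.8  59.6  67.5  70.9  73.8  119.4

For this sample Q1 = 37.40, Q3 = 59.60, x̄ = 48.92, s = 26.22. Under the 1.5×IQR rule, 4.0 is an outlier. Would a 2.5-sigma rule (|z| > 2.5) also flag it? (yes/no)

no

z = (4.0 − 48.92) / 26.22 = -1.71.
|z| = 1.71 ≤ 2.5.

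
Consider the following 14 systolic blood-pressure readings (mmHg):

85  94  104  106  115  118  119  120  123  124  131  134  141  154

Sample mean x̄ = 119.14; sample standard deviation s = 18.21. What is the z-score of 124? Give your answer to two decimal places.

0.27

z = (124 − 119.14) / 18.21 = 0.27.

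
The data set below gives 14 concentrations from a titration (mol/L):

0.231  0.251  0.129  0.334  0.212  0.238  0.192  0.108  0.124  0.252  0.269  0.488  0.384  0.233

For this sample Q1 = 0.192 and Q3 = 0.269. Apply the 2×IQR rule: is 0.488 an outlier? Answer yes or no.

IQR = Q3 − Q1 = 0.269 − 0.192 = 0.077.
Lower fence = Q1 − 2·IQR = 0.192 − 0.154 = 0.038.
Upper fence = Q3 + 2·IQR = 0.269 + 0.154 = 0.423.
0.488 lies above the upper fence.

yes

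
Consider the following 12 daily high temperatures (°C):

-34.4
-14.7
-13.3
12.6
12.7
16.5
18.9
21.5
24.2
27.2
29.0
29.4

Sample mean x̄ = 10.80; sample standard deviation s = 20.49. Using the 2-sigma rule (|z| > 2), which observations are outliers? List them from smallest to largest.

-34.4

Cutoffs at x̄ ± 2s: 10.80 ± 2·20.49 = [-30.18, 51.78].
-34.4: z = -2.21, |z| > 2 → outlier.
Every other value lies within [-30.18, 51.78].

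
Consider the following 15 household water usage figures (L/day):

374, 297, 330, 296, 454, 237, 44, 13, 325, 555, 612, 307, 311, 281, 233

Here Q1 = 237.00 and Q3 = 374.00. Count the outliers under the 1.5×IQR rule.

IQR = 137.00; fences at 237.00 − 205.50 = 31.50 and 374.00 + 205.50 = 579.50.
Outside the cutoffs: 13, 612.

2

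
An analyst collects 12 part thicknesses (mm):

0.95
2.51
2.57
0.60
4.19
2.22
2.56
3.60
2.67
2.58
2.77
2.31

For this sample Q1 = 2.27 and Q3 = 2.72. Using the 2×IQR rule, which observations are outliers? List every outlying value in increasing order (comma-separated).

IQR = Q3 − Q1 = 2.72 − 2.27 = 0.45.
Lower fence = Q1 − 2·IQR = 2.27 − 0.90 = 1.37.
Upper fence = Q3 + 2·IQR = 2.72 + 0.90 = 3.62.
0.60 < 1.37 → outlier.
0.95 < 1.37 → outlier.
4.19 > 3.62 → outlier.
All remaining values lie within [1.37, 3.62].

0.60, 0.95, 4.19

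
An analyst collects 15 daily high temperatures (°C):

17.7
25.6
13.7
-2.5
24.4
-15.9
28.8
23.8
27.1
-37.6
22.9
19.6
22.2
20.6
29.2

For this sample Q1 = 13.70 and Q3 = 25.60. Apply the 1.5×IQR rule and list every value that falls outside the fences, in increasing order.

-37.6, -15.9

IQR = Q3 − Q1 = 25.60 − 13.70 = 11.90.
Lower fence = Q1 − 1.5·IQR = 13.70 − 17.85 = -4.15.
Upper fence = Q3 + 1.5·IQR = 25.60 + 17.85 = 43.45.
-37.6 < -4.15 → outlier.
-15.9 < -4.15 → outlier.
All remaining values lie within [-4.15, 43.45].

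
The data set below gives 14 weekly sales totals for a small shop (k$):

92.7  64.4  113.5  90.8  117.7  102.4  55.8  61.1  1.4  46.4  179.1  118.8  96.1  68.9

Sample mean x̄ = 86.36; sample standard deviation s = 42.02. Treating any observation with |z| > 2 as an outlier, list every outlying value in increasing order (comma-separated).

Cutoffs at x̄ ± 2s: 86.36 ± 2·42.02 = [2.32, 170.40].
1.4: z = -2.02, |z| > 2 → outlier.
179.1: z = 2.21, |z| > 2 → outlier.
Every other value lies within [2.32, 170.40].

1.4, 179.1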